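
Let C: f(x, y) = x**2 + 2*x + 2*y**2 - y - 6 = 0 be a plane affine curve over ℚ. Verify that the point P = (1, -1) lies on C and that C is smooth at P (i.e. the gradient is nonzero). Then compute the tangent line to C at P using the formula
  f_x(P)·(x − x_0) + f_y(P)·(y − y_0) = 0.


Tangent line at P: 4*x - 5*y - 9 = 0.

Step 1: f(1, -1) = 0, so P lies on C.
Step 2: partial derivatives
  f_x(x, y) = 2*x + 2, f_y(x, y) = 4*y - 1.
  f_x(P) = 4, f_y(P) = -5 (gradient nonzero, so P is smooth).
Step 3: tangent line at P: 4·(x − 1) + -5·(y − -1) = 0.
Expanding: 4*x - 5*y - 9 = 0.


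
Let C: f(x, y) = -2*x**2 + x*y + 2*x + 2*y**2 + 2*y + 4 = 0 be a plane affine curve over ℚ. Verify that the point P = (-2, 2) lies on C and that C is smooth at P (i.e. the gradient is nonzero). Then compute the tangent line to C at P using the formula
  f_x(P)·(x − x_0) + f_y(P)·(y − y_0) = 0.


Tangent line at P: 12*x + 8*y + 8 = 0.

Step 1: f(-2, 2) = 0, so P lies on C.
Step 2: partial derivatives
  f_x(x, y) = -4*x + y + 2, f_y(x, y) = x + 4*y + 2.
  f_x(P) = 12, f_y(P) = 8 (gradient nonzero, so P is smooth).
Step 3: tangent line at P: 12·(x − -2) + 8·(y − 2) = 0.
Expanding: 12*x + 8*y + 8 = 0.


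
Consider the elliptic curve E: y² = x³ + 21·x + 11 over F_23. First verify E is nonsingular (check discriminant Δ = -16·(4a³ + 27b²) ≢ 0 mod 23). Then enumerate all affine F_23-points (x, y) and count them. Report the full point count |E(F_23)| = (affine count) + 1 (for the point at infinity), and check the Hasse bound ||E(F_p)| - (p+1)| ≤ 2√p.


Affine points = {(3, 3), (3, 20), (6, 10), (6, 13), (7, 8), (7, 15), (8, 1), (8, 22), (9, 3), (9, 20), (10, 5), (10, 18), (11, 3), (11, 20), (12, 6), (12, 17), (14, 6), (14, 17), (16, 2), (16, 21), (19, 1), (19, 22), (20, 6), (20, 17), (22, 9), (22, 14)}; affine count = 26; |E(F_23)| = 27.

Discriminant check: Δ ∝ 4a³ + 27b² = 4·21³ + 27·11² = 4·9261 + 27·121 ≡ 15 (mod 23). Nonzero ⇒ E is nonsingular.
For each x ∈ F_23, compute rhs = x³ + 21·x + 11 mod 23, then count y ∈ F_23 with y² ≡ rhs.
  x = 0: rhs = 11, matching y values: none (0 points).
  x = 1: rhs = 10, matching y values: none (0 points).
  x = 2: rhs = 15, matching y values: none (0 points).
  x = 3: rhs = 9, matching y values: 3, 20 (2 points).
  x = 4: rhs = 21, matching y values: none (0 points).
  x = 5: rhs = 11, matching y values: none (0 points).
  x = 6: rhs = 8, matching y values: 10, 13 (2 points).
  x = 7: rhs = 18, matching y values: 8, 15 (2 points).
  x = 8: rhs = 1, matching y values: 1, 22 (2 points).
  x = 9: rhs = 9, matching y values: 3, 20 (2 points).
  x = 10: rhs = 2, matching y values: 5, 18 (2 points).
  x = 11: rhs = 9, matching y values: 3, 20 (2 points).
  x = 12: rhs = 13, matching y values: 6, 17 (2 points).
  x = 13: rhs = 20, matching y values: none (0 points).
  x = 14: rhs = 13, matching y values: 6, 17 (2 points).
  x = 15: rhs = 21, matching y values: none (0 points).
  x = 16: rhs = 4, matching y values: 2, 21 (2 points).
  x = 17: rhs = 14, matching y values: none (0 points).
  x = 18: rhs = 11, matching y values: none (0 points).
  x = 19: rhs = 1, matching y values: 1, 22 (2 points).
  x = 20: rhs = 13, matching y values: 6, 17 (2 points).
  x = 21: rhs = 7, matching y values: none (0 points).
  x = 22: rhs = 12, matching y values: 9, 14 (2 points).
Total affine count: 26.
Full point count |E(F_23)| = 26 + 1 = 27.
Hasse bound: |27 − (23+1)| = |3| = 3 ≤ 2√23 ≈ 9.5917 ✓.


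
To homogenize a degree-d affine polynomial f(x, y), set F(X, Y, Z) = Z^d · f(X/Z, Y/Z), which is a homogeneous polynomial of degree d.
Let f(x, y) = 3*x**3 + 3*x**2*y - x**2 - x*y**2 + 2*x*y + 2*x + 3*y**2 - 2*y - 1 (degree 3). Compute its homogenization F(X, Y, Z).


F(X, Y, Z) = 3*X**3 + 3*X**2*Y - X**2*Z - X*Y**2 + 2*X*Y*Z + 2*X*Z**2 + 3*Y**2*Z - 2*Y*Z**2 - Z**3

deg(f) = 3.
Substitute x = X/Z, y = Y/Z into f, then multiply by Z^3.
  monomial 3·x^3·y^0 ↦ 3·X^3·Y^0·Z^0.
  monomial 3·x^2·y^1 ↦ 3·X^2·Y^1·Z^0.
  monomial -1·x^2·y^0 ↦ -1·X^2·Y^0·Z^1.
  monomial -1·x^1·y^2 ↦ -1·X^1·Y^2·Z^0.
  monomial 2·x^1·y^1 ↦ 2·X^1·Y^1·Z^1.
  monomial 2·x^1·y^0 ↦ 2·X^1·Y^0·Z^2.
  monomial 3·x^0·y^2 ↦ 3·X^0·Y^2·Z^1.
  monomial -2·x^0·y^1 ↦ -2·X^0·Y^1·Z^2.
  monomial -1·x^0·y^0 ↦ -1·X^0·Y^0·Z^3.
Collecting: F(X, Y, Z) = 3*X**3 + 3*X**2*Y - X**2*Z - X*Y**2 + 2*X*Y*Z + 2*X*Z**2 + 3*Y**2*Z - 2*Y*Z**2 - Z**3.


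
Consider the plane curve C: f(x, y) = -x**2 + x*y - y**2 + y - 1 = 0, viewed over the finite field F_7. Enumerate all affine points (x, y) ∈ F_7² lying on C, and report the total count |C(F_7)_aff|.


Affine F_7-points: {(0, 3), (0, 5), (3, 1), (3, 3), (5, 1), (5, 5)}; count = 6.

For each of the 49 pairs (x, y) ∈ F_7², evaluate f(x, y) mod 7. Record the zeros.
  x = 0: [0↦6, 1↦6, 2↦4, 3↦0, 4↦1, 5↦0, 6↦4]  zeros at y ∈ {3, 5}
  x = 1: [0↦5, 1↦6, 2↦5, 3↦2, 4↦4, 5↦4, 6↦2]  zeros at y ∈ ∅
  x = 2: [0↦2, 1↦4, 2↦4, 3↦2, 4↦5, 5↦6, 6↦5]  zeros at y ∈ ∅
  x = 3: [0↦4, 1↦0, 2↦1, 3↦0, 4↦4, 5↦6, 6↦6]  zeros at y ∈ {1, 3}
  x = 4: [0↦4, 1↦1, 2↦3, 3↦3, 4↦1, 5↦4, 6↦5]  zeros at y ∈ ∅
  x = 5: [0↦2, 1↦0, 2↦3, 3↦4, 4↦3, 5↦0, 6↦2]  zeros at y ∈ {1, 5}
  x = 6: [0↦5, 1↦4, 2↦1, 3↦3, 4↦3, 5↦1, 6↦4]  zeros at y ∈ ∅
Collecting zeros: affine points = {(0, 3), (0, 5), (3, 1), (3, 3), (5, 1), (5, 5)}.
Total count |C(F_7)_aff| = 6.


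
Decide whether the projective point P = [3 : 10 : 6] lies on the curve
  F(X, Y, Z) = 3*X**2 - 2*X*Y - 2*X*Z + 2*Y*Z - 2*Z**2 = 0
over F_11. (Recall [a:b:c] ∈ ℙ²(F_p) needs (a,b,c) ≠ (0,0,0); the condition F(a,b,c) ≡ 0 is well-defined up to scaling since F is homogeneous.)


F(3,10,6) ≡ 1 (mod 11); P is NOT on the curve.

Evaluate F(3, 10, 6) term-by-term (mod 11).
  3*X**2 ↦ 3·9·1·1 = 27
  -2*X*Y ↦ -2·3·10·1 = -60
  -2*X*Z ↦ -2·3·1·6 = -36
  2*Y*Z ↦ 2·1·10·6 = 120
  -2*Z**2 ↦ -2·1·1·36 = -72
Sum: F(3, 10, 6) = (27) + (-60) + (-36) + (120) + (-72) = -21.
Reducing mod 11: -21 ≡ 1 (mod 11).
Since F(a, b, c) ≡ 1 ≠ 0 (mod 11), P does NOT lie on the curve.


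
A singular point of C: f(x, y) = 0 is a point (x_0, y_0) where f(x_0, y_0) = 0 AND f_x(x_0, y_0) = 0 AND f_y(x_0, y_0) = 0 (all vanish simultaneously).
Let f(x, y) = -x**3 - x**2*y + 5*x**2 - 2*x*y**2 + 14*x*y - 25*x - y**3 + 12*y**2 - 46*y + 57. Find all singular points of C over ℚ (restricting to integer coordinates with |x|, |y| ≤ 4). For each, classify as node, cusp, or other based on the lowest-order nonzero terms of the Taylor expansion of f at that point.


Singular points: {(1, 3)}; classification: node.

Compute partial derivatives:
  f_x = -3*x**2 - 2*x*y + 10*x - 2*y**2 + 14*y - 25.
  f_y = -x**2 - 4*x*y + 14*x - 3*y**2 + 24*y - 46.
Scan x_0 ∈ {−4, ..., 4}. For each x_0, f_y(x_0, y) is a polynomial in y; find its integer roots y ∈ {−4, ..., 4}, then test f_x and f at those candidates.
  x = -4: f_y(-4, y) = -3*y**2 + 40*y - 118; no integer root y with |y| ≤ 4.
  x = -3: f_y(-3, y) = -3*y**2 + 36*y - 97; no integer root y with |y| ≤ 4.
  x = -2: f_y(-2, y) = -3*y**2 + 32*y - 78; no integer root y with |y| ≤ 4.
  x = -1: f_y(-1, y) = -3*y**2 + 28*y - 61; no integer root y with |y| ≤ 4.
  x = 0: f_y(0, y) = -3*y**2 + 24*y - 46; no integer root y with |y| ≤ 4.
  x = 1: f_y(1, y) = -3*y**2 + 20*y - 33; vanishes at y ∈ {3}. (1, 3): f_x = 0, f = 0 — SINGULAR.
  x = 2: f_y(2, y) = -3*y**2 + 16*y - 22; no integer root y with |y| ≤ 4.
  x = 3: f_y(3, y) = -3*y**2 + 12*y - 13; no integer root y with |y| ≤ 4.
  x = 4: f_y(4, y) = -3*y**2 + 8*y - 6; no integer root y with |y| ≤ 4.
Only singular point on the grid: (1, 3).
Classify: substitute x = 1 + u, y = 3 + v and expand: f = -u**3 - u**2*v - u**2 - 2*u*v**2 - v**3 + v**2.
No constant or linear terms (consistent with a singular point). Quadratic part: -u**2 + v**2. Cubic part: -u**3 - u**2*v - 2*u*v**2 - v**3.
The quadratic part v**2 - u**2 = (v − u)(v + u) splits into two distinct linear factors, so there are two distinct tangent lines y − 3 = ±(x − 1) — this is a node (ordinary double point).
Classification: node.


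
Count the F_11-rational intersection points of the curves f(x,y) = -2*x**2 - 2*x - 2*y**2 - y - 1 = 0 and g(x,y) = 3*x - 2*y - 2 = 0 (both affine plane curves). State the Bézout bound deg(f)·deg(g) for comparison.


Common zeros: {(9, 7), (10, 3)}; count = 2; Bézout bound = 2.

deg(f) = 2, deg(g) = 1, so Bézout bound = 2.
Scan x ∈ F_11. For each x, list the y ∈ F_11 with f(x, y) ≡ 0 and those with g(x, y) ≡ 0 (mod 11); the common zeros in that column are the intersection.
  x = 0: f ≡ 0 at y ∈ {2, 3}; g ≡ 0 at y ∈ {10}; common: ∅.
  x = 1: f ≡ 0 at y ∈ {7, 9}; g ≡ 0 at y ∈ {6}; common: ∅.
  x = 2: f ≡ 0 at y ∈ ∅; g ≡ 0 at y ∈ {2}; common: ∅.
  x = 3: f ≡ 0 at y ∈ ∅; g ≡ 0 at y ∈ {9}; common: ∅.
  x = 4: f ≡ 0 at y ∈ {1, 4}; g ≡ 0 at y ∈ {5}; common: ∅.
  x = 5: f ≡ 0 at y ∈ ∅; g ≡ 0 at y ∈ {1}; common: ∅.
  x = 6: f ≡ 0 at y ∈ {1, 4}; g ≡ 0 at y ∈ {8}; common: ∅.
  x = 7: f ≡ 0 at y ∈ ∅; g ≡ 0 at y ∈ {4}; common: ∅.
  x = 8: f ≡ 0 at y ∈ ∅; g ≡ 0 at y ∈ {0}; common: ∅.
  x = 9: f ≡ 0 at y ∈ {7, 9}; g ≡ 0 at y ∈ {7}; common: {7}.
  x = 10: f ≡ 0 at y ∈ {2, 3}; g ≡ 0 at y ∈ {3}; common: {3}.
Collecting: common zeros = {(9, 7), (10, 3)}, so the count is 2.
Comparison with the Bézout bound: 2 ≤ 2 = deg(f)·deg(g), as expected for curves with no common component (the bound is attained).


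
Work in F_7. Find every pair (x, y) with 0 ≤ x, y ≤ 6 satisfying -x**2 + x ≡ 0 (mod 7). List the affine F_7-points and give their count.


Affine F_7-points: {(0, 0), (0, 1), (0, 2), (0, 3), (0, 4), (0, 5), (0, 6), (1, 0), (1, 1), (1, 2), (1, 3), (1, 4), (1, 5), (1, 6)}; count = 14.

For each of the 49 pairs (x, y) ∈ F_7², evaluate f(x, y) mod 7. Record the zeros.
  x = 0: [0↦0, 1↦0, 2↦0, 3↦0, 4↦0, 5↦0, 6↦0]  zeros at y ∈ {0, 1, 2, 3, 4, 5, 6}
  x = 1: [0↦0, 1↦0, 2↦0, 3↦0, 4↦0, 5↦0, 6↦0]  zeros at y ∈ {0, 1, 2, 3, 4, 5, 6}
  x = 2: [0↦5, 1↦5, 2↦5, 3↦5, 4↦5, 5↦5, 6↦5]  zeros at y ∈ ∅
  x = 3: [0↦1, 1↦1, 2↦1, 3↦1, 4↦1, 5↦1, 6↦1]  zeros at y ∈ ∅
  x = 4: [0↦2, 1↦2, 2↦2, 3↦2, 4↦2, 5↦2, 6↦2]  zeros at y ∈ ∅
  x = 5: [0↦1, 1↦1, 2↦1, 3↦1, 4↦1, 5↦1, 6↦1]  zeros at y ∈ ∅
  x = 6: [0↦5, 1↦5, 2↦5, 3↦5, 4↦5, 5↦5, 6↦5]  zeros at y ∈ ∅
Collecting zeros: affine points = {(0, 0), (0, 1), (0, 2), (0, 3), (0, 4), (0, 5), (0, 6), (1, 0), (1, 1), (1, 2), (1, 3), (1, 4), (1, 5), (1, 6)}.
Total count |C(F_7)_aff| = 14.


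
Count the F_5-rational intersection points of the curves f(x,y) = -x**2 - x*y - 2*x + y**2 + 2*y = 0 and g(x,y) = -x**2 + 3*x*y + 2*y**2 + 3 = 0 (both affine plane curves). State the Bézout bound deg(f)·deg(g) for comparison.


Common zeros: {(3, 1)}; count = 1; Bézout bound = 4.

deg(f) = 2, deg(g) = 2, so Bézout bound = 4.
Scan x ∈ F_5. For each x, list the y ∈ F_5 with f(x, y) ≡ 0 and those with g(x, y) ≡ 0 (mod 5); the common zeros in that column are the intersection.
  x = 0: f ≡ 0 at y ∈ {0, 3}; g ≡ 0 at y ∈ {1, 4}; common: ∅.
  x = 1: f ≡ 0 at y ∈ ∅; g ≡ 0 at y ∈ ∅; common: ∅.
  x = 2: f ≡ 0 at y ∈ ∅; g ≡ 0 at y ∈ {3, 4}; common: ∅.
  x = 3: f ≡ 0 at y ∈ {0, 1}; g ≡ 0 at y ∈ {1, 2}; common: {1}.
  x = 4: f ≡ 0 at y ∈ {1}; g ≡ 0 at y ∈ ∅; common: ∅.
Collecting: common zeros = {(3, 1)}, so the count is 1.
Comparison with the Bézout bound: 1 ≤ 4 = deg(f)·deg(g), as expected for curves with no common component (the affine F_5-count falls short of the bound because intersections may lie at infinity, over extension fields, or carry multiplicity).


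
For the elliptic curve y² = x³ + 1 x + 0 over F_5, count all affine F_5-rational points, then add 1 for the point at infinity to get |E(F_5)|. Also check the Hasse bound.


Affine points = {(0, 0), (2, 0), (3, 0)}; affine count = 3; |E(F_5)| = 4.

Discriminant check: Δ ∝ 4a³ + 27b² = 4·1³ + 27·0² = 4·1 + 27·0 ≡ 4 (mod 5). Nonzero ⇒ E is nonsingular.
For each x ∈ F_5, compute rhs = x³ + 1·x + 0 mod 5, then count y ∈ F_5 with y² ≡ rhs.
  x = 0: rhs = 0, matching y values: 0 (1 points).
  x = 1: rhs = 2, matching y values: none (0 points).
  x = 2: rhs = 0, matching y values: 0 (1 points).
  x = 3: rhs = 0, matching y values: 0 (1 points).
  x = 4: rhs = 3, matching y values: none (0 points).
Total affine count: 3.
Full point count |E(F_5)| = 3 + 1 = 4.
Hasse bound: |4 − (5+1)| = |-2| = 2 ≤ 2√5 ≈ 4.4721 ✓.


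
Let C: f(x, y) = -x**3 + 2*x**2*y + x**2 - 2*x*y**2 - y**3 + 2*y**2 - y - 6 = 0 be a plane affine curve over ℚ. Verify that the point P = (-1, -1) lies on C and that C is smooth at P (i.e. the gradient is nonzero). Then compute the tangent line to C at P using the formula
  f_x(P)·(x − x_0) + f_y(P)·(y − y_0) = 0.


Tangent line at P: -3*x - 10*y - 13 = 0.

Step 1: f(-1, -1) = 0, so P lies on C.
Step 2: partial derivatives
  f_x(x, y) = -3*x**2 + 4*x*y + 2*x - 2*y**2, f_y(x, y) = 2*x**2 - 4*x*y - 3*y**2 + 4*y - 1.
  f_x(P) = -3, f_y(P) = -10 (gradient nonzero, so P is smooth).
Step 3: tangent line at P: -3·(x − -1) + -10·(y − -1) = 0.
Expanding: -3*x - 10*y - 13 = 0.


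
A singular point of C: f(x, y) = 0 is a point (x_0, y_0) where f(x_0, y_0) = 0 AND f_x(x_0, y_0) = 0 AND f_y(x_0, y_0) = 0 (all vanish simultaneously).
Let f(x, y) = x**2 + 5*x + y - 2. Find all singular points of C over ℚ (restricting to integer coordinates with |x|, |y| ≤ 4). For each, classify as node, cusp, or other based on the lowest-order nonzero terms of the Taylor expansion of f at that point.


No singular points in the scanned grid; C is smooth there.

Compute partial derivatives:
  f_x = 2*x + 5.
  f_y = 1.
f_y = 1 is a nonzero constant, so f_y never vanishes: no point (x, y) can satisfy f = f_x = f_y = 0. In particular no (x, y) ∈ {−4, ..., 4}² is singular; the curve is smooth.


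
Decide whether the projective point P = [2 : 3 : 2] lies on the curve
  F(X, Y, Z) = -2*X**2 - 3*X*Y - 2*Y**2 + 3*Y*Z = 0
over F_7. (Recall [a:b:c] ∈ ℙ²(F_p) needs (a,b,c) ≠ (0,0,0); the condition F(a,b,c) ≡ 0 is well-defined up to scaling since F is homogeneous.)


F(2,3,2) ≡ 2 (mod 7); P is NOT on the curve.

Evaluate F(2, 3, 2) term-by-term (mod 7).
  -2*X**2 ↦ -2·4·1·1 = -8
  -3*X*Y ↦ -3·2·3·1 = -18
  -2*Y**2 ↦ -2·1·9·1 = -18
  3*Y*Z ↦ 3·1·3·2 = 18
Sum: F(2, 3, 2) = (-8) + (-18) + (-18) + (18) = -26.
Reducing mod 7: -26 ≡ 2 (mod 7).
Since F(a, b, c) ≡ 2 ≠ 0 (mod 7), P does NOT lie on the curve.


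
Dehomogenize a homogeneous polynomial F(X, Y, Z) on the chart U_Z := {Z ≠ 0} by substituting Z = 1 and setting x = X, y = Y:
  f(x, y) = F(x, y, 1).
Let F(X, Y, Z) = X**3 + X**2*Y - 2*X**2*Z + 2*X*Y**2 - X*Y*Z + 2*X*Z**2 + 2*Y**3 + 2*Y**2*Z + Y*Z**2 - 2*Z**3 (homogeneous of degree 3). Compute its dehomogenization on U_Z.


f(x, y) = x**3 + x**2*y - 2*x**2 + 2*x*y**2 - x*y + 2*x + 2*y**3 + 2*y**2 + y - 2

On U_Z we set Z = 1. Each monomial c·X^i·Y^j·Z^k in F becomes c·x^i·y^j·1^k = c·x^i·y^j.
Substituting Z = 1: F(X, Y, 1) = x**3 + x**2*y - 2*x**2 + 2*x*y**2 - x*y + 2*x + 2*y**3 + 2*y**2 + y - 2.
Note: deg(f) ≤ deg(F) = 3; strict inequality happens when F is divisible by Z (lost terms).


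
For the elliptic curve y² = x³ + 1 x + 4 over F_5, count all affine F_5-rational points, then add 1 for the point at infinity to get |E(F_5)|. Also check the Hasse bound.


Affine points = {(0, 2), (0, 3), (1, 1), (1, 4), (2, 2), (2, 3), (3, 2), (3, 3)}; affine count = 8; |E(F_5)| = 9.

Discriminant check: Δ ∝ 4a³ + 27b² = 4·1³ + 27·4² = 4·1 + 27·16 ≡ 1 (mod 5). Nonzero ⇒ E is nonsingular.
For each x ∈ F_5, compute rhs = x³ + 1·x + 4 mod 5, then count y ∈ F_5 with y² ≡ rhs.
  x = 0: rhs = 4, matching y values: 2, 3 (2 points).
  x = 1: rhs = 1, matching y values: 1, 4 (2 points).
  x = 2: rhs = 4, matching y values: 2, 3 (2 points).
  x = 3: rhs = 4, matching y values: 2, 3 (2 points).
  x = 4: rhs = 2, matching y values: none (0 points).
Total affine count: 8.
Full point count |E(F_5)| = 8 + 1 = 9.
Hasse bound: |9 − (5+1)| = |3| = 3 ≤ 2√5 ≈ 4.4721 ✓.


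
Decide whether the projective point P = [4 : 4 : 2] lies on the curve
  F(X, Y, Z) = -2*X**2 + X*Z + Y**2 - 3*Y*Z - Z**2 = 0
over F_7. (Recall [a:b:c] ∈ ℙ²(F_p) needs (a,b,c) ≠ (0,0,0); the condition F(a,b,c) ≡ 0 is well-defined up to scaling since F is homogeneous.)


F(4,4,2) ≡ 6 (mod 7); P is NOT on the curve.

Evaluate F(4, 4, 2) term-by-term (mod 7).
  -2*X**2 ↦ -2·16·1·1 = -32
  X*Z ↦ 1·4·1·2 = 8
  Y**2 ↦ 1·1·16·1 = 16
  -3*Y*Z ↦ -3·1·4·2 = -24
  -Z**2 ↦ -1·1·1·4 = -4
Sum: F(4, 4, 2) = (-32) + (8) + (16) + (-24) + (-4) = -36.
Reducing mod 7: -36 ≡ 6 (mod 7).
Since F(a, b, c) ≡ 6 ≠ 0 (mod 7), P does NOT lie on the curve.


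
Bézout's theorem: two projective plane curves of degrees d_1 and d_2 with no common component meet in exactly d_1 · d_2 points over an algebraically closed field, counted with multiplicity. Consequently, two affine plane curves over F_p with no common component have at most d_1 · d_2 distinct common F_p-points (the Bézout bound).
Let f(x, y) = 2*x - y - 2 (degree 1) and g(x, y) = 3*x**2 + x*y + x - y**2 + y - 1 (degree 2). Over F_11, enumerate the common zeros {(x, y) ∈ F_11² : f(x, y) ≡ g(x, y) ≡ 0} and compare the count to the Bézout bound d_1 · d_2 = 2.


Common zeros: ∅; count = 0; Bézout bound = 2.

deg(f) = 1, deg(g) = 2, so Bézout bound = 2.
Scan x ∈ F_11. For each x, list the y ∈ F_11 with f(x, y) ≡ 0 and those with g(x, y) ≡ 0 (mod 11); the common zeros in that column are the intersection.
  x = 0: f ≡ 0 at y ∈ {9}; g ≡ 0 at y ∈ ∅; common: ∅.
  x = 1: f ≡ 0 at y ∈ {0}; g ≡ 0 at y ∈ {3, 10}; common: ∅.
  x = 2: f ≡ 0 at y ∈ {2}; g ≡ 0 at y ∈ ∅; common: ∅.
  x = 3: f ≡ 0 at y ∈ {4}; g ≡ 0 at y ∈ {2}; common: ∅.
  x = 4: f ≡ 0 at y ∈ {6}; g ≡ 0 at y ∈ {1, 4}; common: ∅.
  x = 5: f ≡ 0 at y ∈ {8}; g ≡ 0 at y ∈ {3}; common: ∅.
  x = 6: f ≡ 0 at y ∈ {10}; g ≡ 0 at y ∈ ∅; common: ∅.
  x = 7: f ≡ 0 at y ∈ {1}; g ≡ 0 at y ∈ {2, 6}; common: ∅.
  x = 8: f ≡ 0 at y ∈ {3}; g ≡ 0 at y ∈ ∅; common: ∅.
  x = 9: f ≡ 0 at y ∈ {5}; g ≡ 0 at y ∈ {4, 6}; common: ∅.
  x = 10: f ≡ 0 at y ∈ {7}; g ≡ 0 at y ∈ {1, 10}; common: ∅.
Collecting: common zeros = ∅, so the count is 0.
Comparison with the Bézout bound: 0 ≤ 2 = deg(f)·deg(g), as expected for curves with no common component (the affine F_11-count falls short of the bound because intersections may lie at infinity, over extension fields, or carry multiplicity).


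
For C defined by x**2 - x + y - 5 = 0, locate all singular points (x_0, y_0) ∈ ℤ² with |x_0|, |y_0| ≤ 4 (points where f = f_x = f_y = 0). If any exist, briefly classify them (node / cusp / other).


No singular points in the scanned grid; C is smooth there.

Compute partial derivatives:
  f_x = 2*x - 1.
  f_y = 1.
f_y = 1 is a nonzero constant, so f_y never vanishes: no point (x, y) can satisfy f = f_x = f_y = 0. In particular no (x, y) ∈ {−4, ..., 4}² is singular; the curve is smooth.


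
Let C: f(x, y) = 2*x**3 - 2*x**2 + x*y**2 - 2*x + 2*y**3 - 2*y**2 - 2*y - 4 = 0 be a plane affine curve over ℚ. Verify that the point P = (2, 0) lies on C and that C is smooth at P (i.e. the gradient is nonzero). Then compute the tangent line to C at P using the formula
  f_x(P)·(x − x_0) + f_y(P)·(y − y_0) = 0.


Tangent line at P: 14*x - 2*y - 28 = 0.

Step 1: f(2, 0) = 0, so P lies on C.
Step 2: partial derivatives
  f_x(x, y) = 6*x**2 - 4*x + y**2 - 2, f_y(x, y) = 2*x*y + 6*y**2 - 4*y - 2.
  f_x(P) = 14, f_y(P) = -2 (gradient nonzero, so P is smooth).
Step 3: tangent line at P: 14·(x − 2) + -2·(y − 0) = 0.
Expanding: 14*x - 2*y - 28 = 0.


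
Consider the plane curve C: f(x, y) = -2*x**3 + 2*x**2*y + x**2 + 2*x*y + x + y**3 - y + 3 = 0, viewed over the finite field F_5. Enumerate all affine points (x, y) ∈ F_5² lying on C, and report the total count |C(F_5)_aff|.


Affine F_5-points: {(2, 1), (3, 1), (3, 2), (4, 0), (4, 1), (4, 4)}; count = 6.

For each of the 25 pairs (x, y) ∈ F_5², evaluate f(x, y) mod 5. Record the zeros.
  x = 0: [0↦3, 1↦3, 2↦4, 3↦2, 4↦3]  zeros at y ∈ ∅
  x = 1: [0↦3, 1↦2, 2↦2, 3↦4, 4↦4]  zeros at y ∈ ∅
  x = 2: [0↦3, 1↦0, 2↦3, 3↦3, 4↦1]  zeros at y ∈ {1}
  x = 3: [0↦1, 1↦0, 2↦0, 3↦2, 4↦2]  zeros at y ∈ {1, 2}
  x = 4: [0↦0, 1↦0, 2↦1, 3↦4, 4↦0]  zeros at y ∈ {0, 1, 4}
Collecting zeros: affine points = {(2, 1), (3, 1), (3, 2), (4, 0), (4, 1), (4, 4)}.
Total count |C(F_5)_aff| = 6.


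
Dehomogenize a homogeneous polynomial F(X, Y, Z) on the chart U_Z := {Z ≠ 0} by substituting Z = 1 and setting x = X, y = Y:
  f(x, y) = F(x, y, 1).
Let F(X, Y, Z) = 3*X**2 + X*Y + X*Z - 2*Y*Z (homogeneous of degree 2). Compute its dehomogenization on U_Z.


f(x, y) = 3*x**2 + x*y + x - 2*y

On U_Z we set Z = 1. Each monomial c·X^i·Y^j·Z^k in F becomes c·x^i·y^j·1^k = c·x^i·y^j.
Substituting Z = 1: F(X, Y, 1) = 3*x**2 + x*y + x - 2*y.
Note: deg(f) ≤ deg(F) = 2; strict inequality happens when F is divisible by Z (lost terms).


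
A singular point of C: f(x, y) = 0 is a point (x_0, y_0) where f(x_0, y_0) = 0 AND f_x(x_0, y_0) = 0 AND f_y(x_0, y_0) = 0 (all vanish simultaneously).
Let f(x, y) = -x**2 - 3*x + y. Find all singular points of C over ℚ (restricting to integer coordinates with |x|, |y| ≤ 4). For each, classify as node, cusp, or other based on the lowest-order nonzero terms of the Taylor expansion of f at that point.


No singular points in the scanned grid; C is smooth there.

Compute partial derivatives:
  f_x = -2*x - 3.
  f_y = 1.
f_y = 1 is a nonzero constant, so f_y never vanishes: no point (x, y) can satisfy f = f_x = f_y = 0. In particular no (x, y) ∈ {−4, ..., 4}² is singular; the curve is smooth.


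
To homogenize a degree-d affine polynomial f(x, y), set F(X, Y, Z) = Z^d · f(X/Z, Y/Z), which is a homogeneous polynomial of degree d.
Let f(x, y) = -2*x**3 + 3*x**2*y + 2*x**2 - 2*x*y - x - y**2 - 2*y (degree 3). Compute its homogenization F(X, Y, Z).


F(X, Y, Z) = -2*X**3 + 3*X**2*Y + 2*X**2*Z - 2*X*Y*Z - X*Z**2 - Y**2*Z - 2*Y*Z**2

deg(f) = 3.
Substitute x = X/Z, y = Y/Z into f, then multiply by Z^3.
  monomial -2·x^3·y^0 ↦ -2·X^3·Y^0·Z^0.
  monomial 3·x^2·y^1 ↦ 3·X^2·Y^1·Z^0.
  monomial 2·x^2·y^0 ↦ 2·X^2·Y^0·Z^1.
  monomial -2·x^1·y^1 ↦ -2·X^1·Y^1·Z^1.
  monomial -1·x^1·y^0 ↦ -1·X^1·Y^0·Z^2.
  monomial -1·x^0·y^2 ↦ -1·X^0·Y^2·Z^1.
  monomial -2·x^0·y^1 ↦ -2·X^0·Y^1·Z^2.
Collecting: F(X, Y, Z) = -2*X**3 + 3*X**2*Y + 2*X**2*Z - 2*X*Y*Z - X*Z**2 - Y**2*Z - 2*Y*Z**2.


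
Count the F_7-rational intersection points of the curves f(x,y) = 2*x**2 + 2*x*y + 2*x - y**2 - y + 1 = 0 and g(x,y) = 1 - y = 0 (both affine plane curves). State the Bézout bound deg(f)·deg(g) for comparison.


Common zeros: ∅; count = 0; Bézout bound = 2.

deg(f) = 2, deg(g) = 1, so Bézout bound = 2.
Scan x ∈ F_7. For each x, list the y ∈ F_7 with f(x, y) ≡ 0 and those with g(x, y) ≡ 0 (mod 7); the common zeros in that column are the intersection.
  x = 0: f ≡ 0 at y ∈ ∅; g ≡ 0 at y ∈ {1}; common: ∅.
  x = 1: f ≡ 0 at y ∈ {4}; g ≡ 0 at y ∈ {1}; common: ∅.
  x = 2: f ≡ 0 at y ∈ ∅; g ≡ 0 at y ∈ {1}; common: ∅.
  x = 3: f ≡ 0 at y ∈ ∅; g ≡ 0 at y ∈ {1}; common: ∅.
  x = 4: f ≡ 0 at y ∈ ∅; g ≡ 0 at y ∈ {1}; common: ∅.
  x = 5: f ≡ 0 at y ∈ ∅; g ≡ 0 at y ∈ {1}; common: ∅.
  x = 6: f ≡ 0 at y ∈ ∅; g ≡ 0 at y ∈ {1}; common: ∅.
Collecting: common zeros = ∅, so the count is 0.
Comparison with the Bézout bound: 0 ≤ 2 = deg(f)·deg(g), as expected for curves with no common component (the affine F_7-count falls short of the bound because intersections may lie at infinity, over extension fields, or carry multiplicity).


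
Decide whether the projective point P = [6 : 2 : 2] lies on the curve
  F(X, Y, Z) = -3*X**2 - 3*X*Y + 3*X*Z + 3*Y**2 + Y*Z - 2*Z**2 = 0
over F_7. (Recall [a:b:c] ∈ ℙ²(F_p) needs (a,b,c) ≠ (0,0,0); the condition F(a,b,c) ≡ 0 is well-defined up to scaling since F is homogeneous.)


F(6,2,2) ≡ 5 (mod 7); P is NOT on the curve.

Evaluate F(6, 2, 2) term-by-term (mod 7).
  -3*X**2 ↦ -3·36·1·1 = -108
  -3*X*Y ↦ -3·6·2·1 = -36
  3*X*Z ↦ 3·6·1·2 = 36
  3*Y**2 ↦ 3·1·4·1 = 12
  Y*Z ↦ 1·1·2·2 = 4
  -2*Z**2 ↦ -2·1·1·4 = -8
Sum: F(6, 2, 2) = (-108) + (-36) + (36) + (12) + (4) + (-8) = -100.
Reducing mod 7: -100 ≡ 5 (mod 7).
Since F(a, b, c) ≡ 5 ≠ 0 (mod 7), P does NOT lie on the curve.


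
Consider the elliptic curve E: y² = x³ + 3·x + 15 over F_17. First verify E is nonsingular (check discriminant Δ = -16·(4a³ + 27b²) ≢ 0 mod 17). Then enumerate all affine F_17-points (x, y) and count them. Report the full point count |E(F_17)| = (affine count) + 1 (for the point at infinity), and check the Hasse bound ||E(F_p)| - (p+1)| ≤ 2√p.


Affine points = {(0, 7), (0, 10), (1, 6), (1, 11), (3, 0), (5, 6), (5, 11), (10, 5), (10, 12), (11, 6), (11, 11), (14, 8), (14, 9), (15, 1), (15, 16)}; affine count = 15; |E(F_17)| = 16.

Discriminant check: Δ ∝ 4a³ + 27b² = 4·3³ + 27·15² = 4·27 + 27·225 ≡ 12 (mod 17). Nonzero ⇒ E is nonsingular.
For each x ∈ F_17, compute rhs = x³ + 3·x + 15 mod 17, then count y ∈ F_17 with y² ≡ rhs.
  x = 0: rhs = 15, matching y values: 7, 10 (2 points).
  x = 1: rhs = 2, matching y values: 6, 11 (2 points).
  x = 2: rhs = 12, matching y values: none (0 points).
  x = 3: rhs = 0, matching y values: 0 (1 points).
  x = 4: rhs = 6, matching y values: none (0 points).
  x = 5: rhs = 2, matching y values: 6, 11 (2 points).
  x = 6: rhs = 11, matching y values: none (0 points).
  x = 7: rhs = 5, matching y values: none (0 points).
  x = 8: rhs = 7, matching y values: none (0 points).
  x = 9: rhs = 6, matching y values: none (0 points).
  x = 10: rhs = 8, matching y values: 5, 12 (2 points).
  x = 11: rhs = 2, matching y values: 6, 11 (2 points).
  x = 12: rhs = 11, matching y values: none (0 points).
  x = 13: rhs = 7, matching y values: none (0 points).
  x = 14: rhs = 13, matching y values: 8, 9 (2 points).
  x = 15: rhs = 1, matching y values: 1, 16 (2 points).
  x = 16: rhs = 11, matching y values: none (0 points).
Total affine count: 15.
Full point count |E(F_17)| = 15 + 1 = 16.
Hasse bound: |16 − (17+1)| = |-2| = 2 ≤ 2√17 ≈ 8.2462 ✓.


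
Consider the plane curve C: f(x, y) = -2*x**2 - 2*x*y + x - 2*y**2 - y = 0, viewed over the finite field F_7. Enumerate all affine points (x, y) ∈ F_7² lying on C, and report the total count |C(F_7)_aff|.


Affine F_7-points: {(0, 0), (0, 3), (1, 3), (1, 6), (4, 0), (4, 6)}; count = 6.

For each of the 49 pairs (x, y) ∈ F_7², evaluate f(x, y) mod 7. Record the zeros.
  x = 0: [0↦0, 1↦4, 2↦4, 3↦0, 4↦6, 5↦1, 6↦6]  zeros at y ∈ {0, 3}
  x = 1: [0↦6, 1↦1, 2↦6, 3↦0, 4↦4, 5↦4, 6↦0]  zeros at y ∈ {3, 6}
  x = 2: [0↦1, 1↦1, 2↦4, 3↦3, 4↦5, 5↦3, 6↦4]  zeros at y ∈ ∅
  x = 3: [0↦6, 1↦4, 2↦5, 3↦2, 4↦2, 5↦5, 6↦4]  zeros at y ∈ ∅
  x = 4: [0↦0, 1↦3, 2↦2, 3↦4, 4↦2, 5↦3, 6↦0]  zeros at y ∈ {0, 6}
  x = 5: [0↦4, 1↦5, 2↦2, 3↦2, 4↦5, 5↦4, 6↦6]  zeros at y ∈ ∅
  x = 6: [0↦4, 1↦3, 2↦5, 3↦3, 4↦4, 5↦1, 6↦1]  zeros at y ∈ ∅
Collecting zeros: affine points = {(0, 0), (0, 3), (1, 3), (1, 6), (4, 0), (4, 6)}.
Total count |C(F_7)_aff| = 6.


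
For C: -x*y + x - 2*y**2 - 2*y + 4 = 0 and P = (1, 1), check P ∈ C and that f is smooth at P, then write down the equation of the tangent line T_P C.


Tangent line at P: 7 - 7*y = 0.

Step 1: f(1, 1) = 0, so P lies on C.
Step 2: partial derivatives
  f_x(x, y) = 1 - y, f_y(x, y) = -x - 4*y - 2.
  f_x(P) = 0, f_y(P) = -7 (gradient nonzero, so P is smooth).
Step 3: tangent line at P: 0·(x − 1) + -7·(y − 1) = 0.
Expanding: 7 - 7*y = 0.


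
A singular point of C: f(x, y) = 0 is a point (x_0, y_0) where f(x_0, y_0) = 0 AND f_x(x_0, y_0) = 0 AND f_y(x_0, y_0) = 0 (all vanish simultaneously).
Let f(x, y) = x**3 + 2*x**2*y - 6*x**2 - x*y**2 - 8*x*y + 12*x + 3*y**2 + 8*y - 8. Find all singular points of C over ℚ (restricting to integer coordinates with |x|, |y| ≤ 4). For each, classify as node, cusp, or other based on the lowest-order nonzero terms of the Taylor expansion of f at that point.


Singular points: {(2, 0)}; classification: cusp.

Compute partial derivatives:
  f_x = 3*x**2 + 4*x*y - 12*x - y**2 - 8*y + 12.
  f_y = 2*x**2 - 2*x*y - 8*x + 6*y + 8.
Scan x_0 ∈ {−4, ..., 4}. For each x_0, f_y(x_0, y) is a polynomial in y; find its integer roots y ∈ {−4, ..., 4}, then test f_x and f at those candidates.
  x = -4: f_y(-4, y) = 14*y + 72; no integer root y with |y| ≤ 4.
  x = -3: f_y(-3, y) = 12*y + 50; no integer root y with |y| ≤ 4.
  x = -2: f_y(-2, y) = 10*y + 32; no integer root y with |y| ≤ 4.
  x = -1: f_y(-1, y) = 8*y + 18; no integer root y with |y| ≤ 4.
  x = 0: f_y(0, y) = 6*y + 8; no integer root y with |y| ≤ 4.
  x = 1: f_y(1, y) = 4*y + 2; no integer root y with |y| ≤ 4.
  x = 2: f_y(2, y) = 2*y; vanishes at y ∈ {0}. (2, 0): f_x = 0, f = 0 — SINGULAR.
  x = 3: f_y(3, y) = 2; no integer root y with |y| ≤ 4.
  x = 4: f_y(4, y) = 8 - 2*y; vanishes at y ∈ {4}. (4, 4): f_x = 28 ≠ 0.
Only singular point on the grid: (2, 0).
Classify: substitute x = 2 + u, y = 0 + v and expand: f = u**3 + 2*u**2*v - u*v**2 + v**2.
No constant or linear terms (consistent with a singular point). Quadratic part: v**2. Cubic part: u**3 + 2*u**2*v - u*v**2.
The quadratic part v**2 is a perfect square, so there is a single (double) tangent line v = 0, i.e. y = 0. Restricting the cubic part to that line (v = 0) leaves u**3 ≠ 0, so f is not divisible by v and the branch is v² ≈ -u**3 to lowest order — this is a cusp.
Classification: cusp.


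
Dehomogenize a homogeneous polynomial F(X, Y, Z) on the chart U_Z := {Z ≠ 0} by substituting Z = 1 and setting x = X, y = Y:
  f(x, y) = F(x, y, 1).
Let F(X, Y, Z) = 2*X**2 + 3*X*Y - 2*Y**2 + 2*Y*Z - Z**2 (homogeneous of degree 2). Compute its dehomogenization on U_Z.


f(x, y) = 2*x**2 + 3*x*y - 2*y**2 + 2*y - 1

On U_Z we set Z = 1. Each monomial c·X^i·Y^j·Z^k in F becomes c·x^i·y^j·1^k = c·x^i·y^j.
Substituting Z = 1: F(X, Y, 1) = 2*x**2 + 3*x*y - 2*y**2 + 2*y - 1.
Note: deg(f) ≤ deg(F) = 2; strict inequality happens when F is divisible by Z (lost terms).


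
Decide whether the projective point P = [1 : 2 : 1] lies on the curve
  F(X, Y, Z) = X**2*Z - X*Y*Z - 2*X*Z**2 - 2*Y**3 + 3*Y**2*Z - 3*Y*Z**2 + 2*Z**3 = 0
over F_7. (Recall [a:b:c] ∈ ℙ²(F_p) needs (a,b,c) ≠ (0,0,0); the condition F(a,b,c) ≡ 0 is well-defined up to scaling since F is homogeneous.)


F(1,2,1) ≡ 3 (mod 7); P is NOT on the curve.

Evaluate F(1, 2, 1) term-by-term (mod 7).
  X**2*Z ↦ 1·1·1·1 = 1
  -X*Y*Z ↦ -1·1·2·1 = -2
  -2*X*Z**2 ↦ -2·1·1·1 = -2
  -2*Y**3 ↦ -2·1·8·1 = -16
  3*Y**2*Z ↦ 3·1·4·1 = 12
  -3*Y*Z**2 ↦ -3·1·2·1 = -6
  2*Z**3 ↦ 2·1·1·1 = 2
Sum: F(1, 2, 1) = (1) + (-2) + (-2) + (-16) + (12) + (-6) + (2) = -11.
Reducing mod 7: -11 ≡ 3 (mod 7).
Since F(a, b, c) ≡ 3 ≠ 0 (mod 7), P does NOT lie on the curve.


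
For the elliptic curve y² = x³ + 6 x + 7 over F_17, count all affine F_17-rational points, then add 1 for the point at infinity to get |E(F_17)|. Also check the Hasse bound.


Affine points = {(3, 1), (3, 16), (5, 3), (5, 14), (6, 2), (6, 15), (7, 1), (7, 16), (9, 5), (9, 12), (10, 8), (10, 9), (13, 2), (13, 15), (14, 8), (14, 9), (15, 2), (15, 15), (16, 0)}; affine count = 19; |E(F_17)| = 20.

Discriminant check: Δ ∝ 4a³ + 27b² = 4·6³ + 27·7² = 4·216 + 27·49 ≡ 11 (mod 17). Nonzero ⇒ E is nonsingular.
For each x ∈ F_17, compute rhs = x³ + 6·x + 7 mod 17, then count y ∈ F_17 with y² ≡ rhs.
  x = 0: rhs = 7, matching y values: none (0 points).
  x = 1: rhs = 14, matching y values: none (0 points).
  x = 2: rhs = 10, matching y values: none (0 points).
  x = 3: rhs = 1, matching y values: 1, 16 (2 points).
  x = 4: rhs = 10, matching y values: none (0 points).
  x = 5: rhs = 9, matching y values: 3, 14 (2 points).
  x = 6: rhs = 4, matching y values: 2, 15 (2 points).
  x = 7: rhs = 1, matching y values: 1, 16 (2 points).
  x = 8: rhs = 6, matching y values: none (0 points).
  x = 9: rhs = 8, matching y values: 5, 12 (2 points).
  x = 10: rhs = 13, matching y values: 8, 9 (2 points).
  x = 11: rhs = 10, matching y values: none (0 points).
  x = 12: rhs = 5, matching y values: none (0 points).
  x = 13: rhs = 4, matching y values: 2, 15 (2 points).
  x = 14: rhs = 13, matching y values: 8, 9 (2 points).
  x = 15: rhs = 4, matching y values: 2, 15 (2 points).
  x = 16: rhs = 0, matching y values: 0 (1 points).
Total affine count: 19.
Full point count |E(F_17)| = 19 + 1 = 20.
Hasse bound: |20 − (17+1)| = |2| = 2 ≤ 2√17 ≈ 8.2462 ✓.


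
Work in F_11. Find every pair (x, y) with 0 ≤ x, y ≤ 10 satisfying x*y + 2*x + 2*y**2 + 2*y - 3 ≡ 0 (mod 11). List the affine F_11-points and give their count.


Affine F_11-points: {(3, 4), (3, 10), (5, 6), (5, 7), (6, 2), (6, 5), (7, 0), (7, 1), (9, 3), (9, 8)}; count = 10.

For each of the 121 pairs (x, y) ∈ F_11², evaluate f(x, y) mod 11. Record the zeros.
  x = 0: [0↦8, 1↦1, 2↦9, 3↦10, 4↦4, 5↦2, 6↦4, 7↦10, 8↦9, 9↦1, 10↦8]  zeros at y ∈ ∅
  x = 1: [0↦10, 1↦4, 2↦2, 3↦4, 4↦10, 5↦9, 6↦1, 7↦8, 8↦8, 9↦1, 10↦9]  zeros at y ∈ ∅
  x = 2: [0↦1, 1↦7, 2↦6, 3↦9, 4↦5, 5↦5, 6↦9, 7↦6, 8↦7, 9↦1, 10↦10]  zeros at y ∈ ∅
  x = 3: [0↦3, 1↦10, 2↦10, 3↦3, 4↦0, 5↦1, 6↦6, 7↦4, 8↦6, 9↦1, 10↦0]  zeros at y ∈ {4, 10}
  x = 4: [0↦5, 1↦2, 2↦3, 3↦8, 4↦6, 5↦8, 6↦3, 7↦2, 8↦5, 9↦1, 10↦1]  zeros at y ∈ ∅
  x = 5: [0↦7, 1↦5, 2↦7, 3↦2, 4↦1, 5↦4, 6↦0, 7↦0, 8↦4, 9↦1, 10↦2]  zeros at y ∈ {6, 7}
  x = 6: [0↦9, 1↦8, 2↦0, 3↦7, 4↦7, 5↦0, 6↦8, 7↦9, 8↦3, 9↦1, 10↦3]  zeros at y ∈ {2, 5}
  x = 7: [0↦0, 1↦0, 2↦4, 3↦1, 4↦2, 5↦7, 6↦5, 7↦7, 8↦2, 9↦1, 10↦4]  zeros at y ∈ {0, 1}
  x = 8: [0↦2, 1↦3, 2↦8, 3↦6, 4↦8, 5↦3, 6↦2, 7↦5, 8↦1, 9↦1, 10↦5]  zeros at y ∈ ∅
  x = 9: [0↦4, 1↦6, 2↦1, 3↦0, 4↦3, 5↦10, 6↦10, 7↦3, 8↦0, 9↦1, 10↦6]  zeros at y ∈ {3, 8}
  x = 10: [0↦6, 1↦9, 2↦5, 3↦5, 4↦9, 5↦6, 6↦7, 7↦1, 8↦10, 9↦1, 10↦7]  zeros at y ∈ ∅
Collecting zeros: affine points = {(3, 4), (3, 10), (5, 6), (5, 7), (6, 2), (6, 5), (7, 0), (7, 1), (9, 3), (9, 8)}.
Total count |C(F_11)_aff| = 10.


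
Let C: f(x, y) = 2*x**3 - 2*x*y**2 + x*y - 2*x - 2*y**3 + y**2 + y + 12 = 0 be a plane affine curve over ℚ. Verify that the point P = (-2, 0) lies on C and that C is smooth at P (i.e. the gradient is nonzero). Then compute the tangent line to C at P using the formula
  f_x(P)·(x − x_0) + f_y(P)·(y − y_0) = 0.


Tangent line at P: 22*x - y + 44 = 0.

Step 1: f(-2, 0) = 0, so P lies on C.
Step 2: partial derivatives
  f_x(x, y) = 6*x**2 - 2*y**2 + y - 2, f_y(x, y) = -4*x*y + x - 6*y**2 + 2*y + 1.
  f_x(P) = 22, f_y(P) = -1 (gradient nonzero, so P is smooth).
Step 3: tangent line at P: 22·(x − -2) + -1·(y − 0) = 0.
Expanding: 22*x - y + 44 = 0.


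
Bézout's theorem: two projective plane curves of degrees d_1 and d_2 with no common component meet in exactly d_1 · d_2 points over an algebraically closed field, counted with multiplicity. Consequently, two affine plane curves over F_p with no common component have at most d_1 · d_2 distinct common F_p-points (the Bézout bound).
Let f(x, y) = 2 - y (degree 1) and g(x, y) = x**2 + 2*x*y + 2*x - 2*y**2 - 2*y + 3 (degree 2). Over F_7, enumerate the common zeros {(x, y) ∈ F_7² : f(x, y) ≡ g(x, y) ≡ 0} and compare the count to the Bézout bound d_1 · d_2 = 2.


Common zeros: {(2, 2), (6, 2)}; count = 2; Bézout bound = 2.

deg(f) = 1, deg(g) = 2, so Bézout bound = 2.
Scan x ∈ F_7. For each x, list the y ∈ F_7 with f(x, y) ≡ 0 and those with g(x, y) ≡ 0 (mod 7); the common zeros in that column are the intersection.
  x = 0: f ≡ 0 at y ∈ {2}; g ≡ 0 at y ∈ {3}; common: ∅.
  x = 1: f ≡ 0 at y ∈ {2}; g ≡ 0 at y ∈ ∅; common: ∅.
  x = 2: f ≡ 0 at y ∈ {2}; g ≡ 0 at y ∈ {2, 6}; common: {2}.
  x = 3: f ≡ 0 at y ∈ {2}; g ≡ 0 at y ∈ ∅; common: ∅.
  x = 4: f ≡ 0 at y ∈ {2}; g ≡ 0 at y ∈ {5}; common: ∅.
  x = 5: f ≡ 0 at y ∈ {2}; g ≡ 0 at y ∈ {5, 6}; common: ∅.
  x = 6: f ≡ 0 at y ∈ {2}; g ≡ 0 at y ∈ {2, 3}; common: {2}.
Collecting: common zeros = {(2, 2), (6, 2)}, so the count is 2.
Comparison with the Bézout bound: 2 ≤ 2 = deg(f)·deg(g), as expected for curves with no common component (the bound is attained).


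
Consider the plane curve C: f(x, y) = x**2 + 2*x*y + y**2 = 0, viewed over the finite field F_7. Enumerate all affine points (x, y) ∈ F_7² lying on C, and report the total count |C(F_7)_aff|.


Affine F_7-points: {(0, 0), (1, 6), (2, 5), (3, 4), (4, 3), (5, 2), (6, 1)}; count = 7.

For each of the 49 pairs (x, y) ∈ F_7², evaluate f(x, y) mod 7. Record the zeros.
  x = 0: [0↦0, 1↦1, 2↦4, 3↦2, 4↦2, 5↦4, 6↦1]  zeros at y ∈ {0}
  x = 1: [0↦1, 1↦4, 2↦2, 3↦2, 4↦4, 5↦1, 6↦0]  zeros at y ∈ {6}
  x = 2: [0↦4, 1↦2, 2↦2, 3↦4, 4↦1, 5↦0, 6↦1]  zeros at y ∈ {5}
  x = 3: [0↦2, 1↦2, 2↦4, 3↦1, 4↦0, 5↦1, 6↦4]  zeros at y ∈ {4}
  x = 4: [0↦2, 1↦4, 2↦1, 3↦0, 4↦1, 5↦4, 6↦2]  zeros at y ∈ {3}
  x = 5: [0↦4, 1↦1, 2↦0, 3↦1, 4↦4, 5↦2, 6↦2]  zeros at y ∈ {2}
  x = 6: [0↦1, 1↦0, 2↦1, 3↦4, 4↦2, 5↦2, 6↦4]  zeros at y ∈ {1}
Collecting zeros: affine points = {(0, 0), (1, 6), (2, 5), (3, 4), (4, 3), (5, 2), (6, 1)}.
Total count |C(F_7)_aff| = 7.


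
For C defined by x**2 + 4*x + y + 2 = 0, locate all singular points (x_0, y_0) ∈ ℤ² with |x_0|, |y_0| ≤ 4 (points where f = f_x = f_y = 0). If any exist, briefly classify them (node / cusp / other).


No singular points in the scanned grid; C is smooth there.

Compute partial derivatives:
  f_x = 2*x + 4.
  f_y = 1.
f_y = 1 is a nonzero constant, so f_y never vanishes: no point (x, y) can satisfy f = f_x = f_y = 0. In particular no (x, y) ∈ {−4, ..., 4}² is singular; the curve is smooth.


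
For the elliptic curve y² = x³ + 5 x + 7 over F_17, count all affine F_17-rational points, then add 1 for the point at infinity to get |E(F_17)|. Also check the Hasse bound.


Affine points = {(1, 8), (1, 9), (2, 5), (2, 12), (3, 7), (3, 10), (5, 2), (5, 15), (6, 7), (6, 10), (8, 7), (8, 10), (9, 4), (9, 13), (11, 4), (11, 13), (13, 5), (13, 12), (14, 4), (14, 13), (16, 1), (16, 16)}; affine count = 22; |E(F_17)| = 23.

Discriminant check: Δ ∝ 4a³ + 27b² = 4·5³ + 27·7² = 4·125 + 27·49 ≡ 4 (mod 17). Nonzero ⇒ E is nonsingular.
For each x ∈ F_17, compute rhs = x³ + 5·x + 7 mod 17, then count y ∈ F_17 with y² ≡ rhs.
  x = 0: rhs = 7, matching y values: none (0 points).
  x = 1: rhs = 13, matching y values: 8, 9 (2 points).
  x = 2: rhs = 8, matching y values: 5, 12 (2 points).
  x = 3: rhs = 15, matching y values: 7, 10 (2 points).
  x = 4: rhs = 6, matching y values: none (0 points).
  x = 5: rhs = 4, matching y values: 2, 15 (2 points).
  x = 6: rhs = 15, matching y values: 7, 10 (2 points).
  x = 7: rhs = 11, matching y values: none (0 points).
  x = 8: rhs = 15, matching y values: 7, 10 (2 points).
  x = 9: rhs = 16, matching y values: 4, 13 (2 points).
  x = 10: rhs = 3, matching y values: none (0 points).
  x = 11: rhs = 16, matching y values: 4, 13 (2 points).
  x = 12: rhs = 10, matching y values: none (0 points).
  x = 13: rhs = 8, matching y values: 5, 12 (2 points).
  x = 14: rhs = 16, matching y values: 4, 13 (2 points).
  x = 15: rhs = 6, matching y values: none (0 points).
  x = 16: rhs = 1, matching y values: 1, 16 (2 points).
Total affine count: 22.
Full point count |E(F_17)| = 22 + 1 = 23.
Hasse bound: |23 − (17+1)| = |5| = 5 ≤ 2√17 ≈ 8.2462 ✓.
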